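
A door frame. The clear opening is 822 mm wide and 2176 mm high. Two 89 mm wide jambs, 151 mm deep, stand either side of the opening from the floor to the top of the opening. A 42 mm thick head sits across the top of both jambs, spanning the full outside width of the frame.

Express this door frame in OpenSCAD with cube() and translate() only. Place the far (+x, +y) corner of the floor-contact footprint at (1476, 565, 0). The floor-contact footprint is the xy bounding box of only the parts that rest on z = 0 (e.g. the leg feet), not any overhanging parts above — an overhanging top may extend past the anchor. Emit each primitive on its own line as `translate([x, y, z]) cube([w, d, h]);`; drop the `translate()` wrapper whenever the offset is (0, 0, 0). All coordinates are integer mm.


translate([476, 414, 0]) cube([89, 151, 2176]);
translate([1387, 414, 0]) cube([89, 151, 2176]);
translate([476, 414, 2176]) cube([1000, 151, 42]);


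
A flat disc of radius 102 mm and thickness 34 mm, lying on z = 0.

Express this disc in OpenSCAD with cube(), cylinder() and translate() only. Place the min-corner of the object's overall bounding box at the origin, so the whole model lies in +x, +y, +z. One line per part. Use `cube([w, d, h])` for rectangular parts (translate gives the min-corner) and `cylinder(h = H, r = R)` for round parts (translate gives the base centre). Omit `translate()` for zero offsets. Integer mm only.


translate([102, 102, 0]) cylinder(h = 34, r = 102);


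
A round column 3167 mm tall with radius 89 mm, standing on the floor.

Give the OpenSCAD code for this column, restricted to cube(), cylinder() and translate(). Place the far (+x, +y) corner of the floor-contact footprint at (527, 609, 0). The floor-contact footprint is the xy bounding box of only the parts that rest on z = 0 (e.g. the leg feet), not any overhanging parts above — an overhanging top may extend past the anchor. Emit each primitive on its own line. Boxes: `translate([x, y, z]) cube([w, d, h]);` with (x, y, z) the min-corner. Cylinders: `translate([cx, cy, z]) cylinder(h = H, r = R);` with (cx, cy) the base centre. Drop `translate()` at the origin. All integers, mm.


translate([438, 520, 0]) cylinder(h = 3167, r = 89);


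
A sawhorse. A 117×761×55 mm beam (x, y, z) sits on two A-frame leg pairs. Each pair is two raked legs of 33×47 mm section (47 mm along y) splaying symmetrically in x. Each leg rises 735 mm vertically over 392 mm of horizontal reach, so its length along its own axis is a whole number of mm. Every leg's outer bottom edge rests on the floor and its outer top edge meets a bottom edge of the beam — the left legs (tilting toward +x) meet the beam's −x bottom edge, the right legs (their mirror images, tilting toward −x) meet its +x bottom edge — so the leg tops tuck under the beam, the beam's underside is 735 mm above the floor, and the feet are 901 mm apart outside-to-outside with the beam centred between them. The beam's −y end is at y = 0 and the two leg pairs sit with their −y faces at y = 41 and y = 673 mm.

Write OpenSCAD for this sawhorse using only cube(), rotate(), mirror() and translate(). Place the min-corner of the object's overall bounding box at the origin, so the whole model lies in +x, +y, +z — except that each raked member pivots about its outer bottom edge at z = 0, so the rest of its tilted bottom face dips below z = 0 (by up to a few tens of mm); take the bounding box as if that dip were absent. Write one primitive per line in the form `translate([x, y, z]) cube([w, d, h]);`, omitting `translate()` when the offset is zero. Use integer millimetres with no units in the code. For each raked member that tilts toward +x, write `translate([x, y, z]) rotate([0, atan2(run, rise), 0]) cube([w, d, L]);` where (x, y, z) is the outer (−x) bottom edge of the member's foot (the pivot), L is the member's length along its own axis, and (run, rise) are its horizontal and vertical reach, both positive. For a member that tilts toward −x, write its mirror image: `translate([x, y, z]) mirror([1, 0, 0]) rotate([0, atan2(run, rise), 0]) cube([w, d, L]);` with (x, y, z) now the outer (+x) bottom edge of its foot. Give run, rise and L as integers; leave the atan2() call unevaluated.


translate([392, 0, 735]) cube([117, 761, 55]);
translate([0, 41, 0]) rotate([0, atan2(392, 735), 0]) cube([33, 47, 833]);
translate([901, 41, 0]) mirror([1, 0, 0]) rotate([0, atan2(392, 735), 0]) cube([33, 47, 833]);
translate([0, 673, 0]) rotate([0, atan2(392, 735), 0]) cube([33, 47, 833]);
translate([901, 673, 0]) mirror([1, 0, 0]) rotate([0, atan2(392, 735), 0]) cube([33, 47, 833]);


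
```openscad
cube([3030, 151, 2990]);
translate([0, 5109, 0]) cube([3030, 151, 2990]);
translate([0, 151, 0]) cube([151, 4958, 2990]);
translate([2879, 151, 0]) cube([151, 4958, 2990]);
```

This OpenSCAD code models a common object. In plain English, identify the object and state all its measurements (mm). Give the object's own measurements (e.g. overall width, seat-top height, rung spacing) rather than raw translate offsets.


The wall frame of a small rectangular building: four walls, each 2990 mm tall and 151 mm thick, enclosing a footprint 3030 mm (x) by 5260 mm (y) outside-to-outside, with no floor or roof. The front and back walls (the −y and +y sides) span the full width; the two side walls fit between them.


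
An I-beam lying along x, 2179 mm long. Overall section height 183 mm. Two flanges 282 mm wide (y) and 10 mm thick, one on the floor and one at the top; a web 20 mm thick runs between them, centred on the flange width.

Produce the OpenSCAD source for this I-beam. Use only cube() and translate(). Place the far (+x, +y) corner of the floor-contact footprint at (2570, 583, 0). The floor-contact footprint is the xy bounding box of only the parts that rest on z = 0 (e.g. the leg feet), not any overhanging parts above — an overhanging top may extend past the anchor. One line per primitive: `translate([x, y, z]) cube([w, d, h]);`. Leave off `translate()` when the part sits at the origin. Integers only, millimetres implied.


translate([391, 301, 0]) cube([2179, 282, 10]);
translate([391, 432, 10]) cube([2179, 20, 163]);
translate([391, 301, 173]) cube([2179, 282, 10]);


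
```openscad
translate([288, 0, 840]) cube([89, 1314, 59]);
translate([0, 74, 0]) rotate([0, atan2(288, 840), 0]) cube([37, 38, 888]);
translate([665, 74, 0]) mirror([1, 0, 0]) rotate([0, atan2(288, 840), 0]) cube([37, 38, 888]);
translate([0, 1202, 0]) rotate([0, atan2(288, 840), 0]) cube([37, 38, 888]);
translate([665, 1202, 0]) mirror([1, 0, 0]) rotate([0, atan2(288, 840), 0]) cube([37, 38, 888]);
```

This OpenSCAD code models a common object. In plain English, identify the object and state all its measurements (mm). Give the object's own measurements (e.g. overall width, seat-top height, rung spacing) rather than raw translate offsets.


A sawhorse. A 89×1314×59 mm beam (x, y, z) sits on two A-frame leg pairs. Each pair is two raked legs of 37×38 mm section (38 mm along y) splaying symmetrically in x. Each leg rises 840 mm vertically over 288 mm of horizontal reach and is 888 mm long along its own axis. Every leg's outer bottom edge rests on the floor and its outer top edge meets a bottom edge of the beam — the left legs (tilting toward +x) meet the beam's −x bottom edge, the right legs (their mirror images, tilting toward −x) meet its +x bottom edge — so the leg tops tuck under the beam, the beam's underside is 840 mm above the floor, and the feet are 665 mm apart outside-to-outside with the beam centred between them. The two leg pairs are set in 74 mm from either end of the beam.


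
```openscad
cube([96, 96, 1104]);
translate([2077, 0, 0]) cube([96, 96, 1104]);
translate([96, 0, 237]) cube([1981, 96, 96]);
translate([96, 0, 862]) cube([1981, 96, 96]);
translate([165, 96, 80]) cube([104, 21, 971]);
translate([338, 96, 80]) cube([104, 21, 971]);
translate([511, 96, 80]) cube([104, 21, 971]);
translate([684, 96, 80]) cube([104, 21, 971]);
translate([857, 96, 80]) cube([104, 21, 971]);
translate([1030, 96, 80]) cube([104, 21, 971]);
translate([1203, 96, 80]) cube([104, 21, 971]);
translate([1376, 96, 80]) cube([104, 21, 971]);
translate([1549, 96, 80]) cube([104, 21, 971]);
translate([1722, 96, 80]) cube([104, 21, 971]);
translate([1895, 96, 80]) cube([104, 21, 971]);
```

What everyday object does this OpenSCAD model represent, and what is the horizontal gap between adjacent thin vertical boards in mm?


A fence section. The picket gap is 69 mm.

Two posts, two rails, 11 pickets — a fence section. Span 1981 mm holds 11 pickets of 104 mm with 12 equal gaps: ⌊(1981 − 11·104) / 12⌋ = 69 mm.


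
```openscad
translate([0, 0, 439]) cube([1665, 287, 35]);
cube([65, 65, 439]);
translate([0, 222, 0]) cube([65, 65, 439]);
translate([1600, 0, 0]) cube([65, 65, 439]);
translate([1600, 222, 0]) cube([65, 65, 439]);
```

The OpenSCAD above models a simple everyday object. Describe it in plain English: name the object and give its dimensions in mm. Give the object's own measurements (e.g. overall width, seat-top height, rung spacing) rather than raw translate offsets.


A long wooden bench with a 1665 mm (x) × 287 mm (y) seat, 35 mm thick, its top surface 474 mm above the floor. Four 65 mm square legs at the seat corners, flush with the edges, run from z = 0 to the seat underside.


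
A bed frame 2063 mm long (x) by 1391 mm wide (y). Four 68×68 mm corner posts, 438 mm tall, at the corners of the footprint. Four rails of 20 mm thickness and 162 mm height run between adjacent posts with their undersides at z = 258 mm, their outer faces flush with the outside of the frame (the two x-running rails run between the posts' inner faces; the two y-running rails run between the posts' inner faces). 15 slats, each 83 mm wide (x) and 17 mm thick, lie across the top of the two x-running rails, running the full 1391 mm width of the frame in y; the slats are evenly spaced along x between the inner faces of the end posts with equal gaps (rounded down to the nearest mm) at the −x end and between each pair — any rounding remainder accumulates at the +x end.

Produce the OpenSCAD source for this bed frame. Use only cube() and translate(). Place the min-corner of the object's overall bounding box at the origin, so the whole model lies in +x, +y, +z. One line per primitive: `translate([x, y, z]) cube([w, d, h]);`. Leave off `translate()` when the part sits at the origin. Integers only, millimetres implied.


// slat z = rail_z + rail_h = 258 + 162 = 420
// slat gap = ⌊(1927 − 15·83) / 16⌋ = 42
cube([68, 68, 438]);
translate([0, 1323, 0]) cube([68, 68, 438]);
translate([1995, 0, 0]) cube([68, 68, 438]);
translate([1995, 1323, 0]) cube([68, 68, 438]);
translate([68, 0, 258]) cube([1927, 20, 162]);
translate([68, 1371, 258]) cube([1927, 20, 162]);
translate([0, 68, 258]) cube([20, 1255, 162]);
translate([2043, 68, 258]) cube([20, 1255, 162]);
translate([110, 0, 420]) cube([83, 1391, 17]);
translate([235, 0, 420]) cube([83, 1391, 17]);
translate([360, 0, 420]) cube([83, 1391, 17]);
translate([485, 0, 420]) cube([83, 1391, 17]);
translate([610, 0, 420]) cube([83, 1391, 17]);
translate([735, 0, 420]) cube([83, 1391, 17]);
translate([860, 0, 420]) cube([83, 1391, 17]);
translate([985, 0, 420]) cube([83, 1391, 17]);
translate([1110, 0, 420]) cube([83, 1391, 17]);
translate([1235, 0, 420]) cube([83, 1391, 17]);
translate([1360, 0, 420]) cube([83, 1391, 17]);
translate([1485, 0, 420]) cube([83, 1391, 17]);
translate([1610, 0, 420]) cube([83, 1391, 17]);
translate([1735, 0, 420]) cube([83, 1391, 17]);
translate([1860, 0, 420]) cube([83, 1391, 17]);


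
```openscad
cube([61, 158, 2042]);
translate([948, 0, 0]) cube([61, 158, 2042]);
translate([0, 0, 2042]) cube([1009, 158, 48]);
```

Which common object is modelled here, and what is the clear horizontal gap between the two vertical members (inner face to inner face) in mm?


A door frame. The clear opening width is 887 mm.

Two 2042 mm tall posts with a header on top — a door frame. The left jamb is 61 mm wide at x = 0; the right jamb starts at x = 948. The clear opening is 948 − 61 = 887 mm.


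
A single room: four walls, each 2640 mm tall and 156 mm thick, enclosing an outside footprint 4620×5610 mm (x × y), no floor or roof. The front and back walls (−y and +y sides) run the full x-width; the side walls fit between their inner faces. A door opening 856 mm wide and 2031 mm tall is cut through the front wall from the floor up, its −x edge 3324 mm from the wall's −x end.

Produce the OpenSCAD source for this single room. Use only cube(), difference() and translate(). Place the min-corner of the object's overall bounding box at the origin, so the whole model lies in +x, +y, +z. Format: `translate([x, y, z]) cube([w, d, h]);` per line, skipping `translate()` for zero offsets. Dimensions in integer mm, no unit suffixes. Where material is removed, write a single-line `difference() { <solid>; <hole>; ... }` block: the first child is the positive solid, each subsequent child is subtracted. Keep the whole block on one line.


difference() { cube([4620, 156, 2640]); translate([3324, 0, 0]) cube([856, 156, 2031]); }
translate([0, 5454, 0]) cube([4620, 156, 2640]);
translate([0, 156, 0]) cube([156, 5298, 2640]);
translate([4464, 156, 0]) cube([156, 5298, 2640]);


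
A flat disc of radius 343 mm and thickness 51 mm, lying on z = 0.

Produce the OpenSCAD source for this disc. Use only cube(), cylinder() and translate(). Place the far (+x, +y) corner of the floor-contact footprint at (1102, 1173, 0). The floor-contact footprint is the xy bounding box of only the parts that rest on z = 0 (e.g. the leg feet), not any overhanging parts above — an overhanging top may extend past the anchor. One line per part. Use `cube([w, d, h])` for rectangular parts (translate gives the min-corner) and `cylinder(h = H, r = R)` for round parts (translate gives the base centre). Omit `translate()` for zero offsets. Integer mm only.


translate([759, 830, 0]) cylinder(h = 51, r = 343);


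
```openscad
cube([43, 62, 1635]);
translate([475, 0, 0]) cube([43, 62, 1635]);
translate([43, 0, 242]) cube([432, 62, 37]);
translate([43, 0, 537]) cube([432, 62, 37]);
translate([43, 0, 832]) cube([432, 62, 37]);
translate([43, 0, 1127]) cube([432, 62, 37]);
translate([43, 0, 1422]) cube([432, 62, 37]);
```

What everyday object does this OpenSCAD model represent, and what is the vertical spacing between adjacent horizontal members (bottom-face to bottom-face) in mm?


A ladder. The rung spacing is 295 mm.

Two tall 43×62 posts with 5 short bars between them — a ladder. Adjacent rungs sit at z = 242 and z = 537, so the spacing is 537 − 242 = 295 mm.


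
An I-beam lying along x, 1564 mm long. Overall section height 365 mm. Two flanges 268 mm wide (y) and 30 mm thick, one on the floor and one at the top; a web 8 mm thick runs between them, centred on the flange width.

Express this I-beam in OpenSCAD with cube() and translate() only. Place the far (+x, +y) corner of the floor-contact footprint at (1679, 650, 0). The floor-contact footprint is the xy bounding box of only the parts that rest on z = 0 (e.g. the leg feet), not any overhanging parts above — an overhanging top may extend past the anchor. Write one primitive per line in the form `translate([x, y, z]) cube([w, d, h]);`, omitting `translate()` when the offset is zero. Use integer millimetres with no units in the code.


translate([115, 382, 0]) cube([1564, 268, 30]);
translate([115, 512, 30]) cube([1564, 8, 305]);
translate([115, 382, 335]) cube([1564, 268, 30]);


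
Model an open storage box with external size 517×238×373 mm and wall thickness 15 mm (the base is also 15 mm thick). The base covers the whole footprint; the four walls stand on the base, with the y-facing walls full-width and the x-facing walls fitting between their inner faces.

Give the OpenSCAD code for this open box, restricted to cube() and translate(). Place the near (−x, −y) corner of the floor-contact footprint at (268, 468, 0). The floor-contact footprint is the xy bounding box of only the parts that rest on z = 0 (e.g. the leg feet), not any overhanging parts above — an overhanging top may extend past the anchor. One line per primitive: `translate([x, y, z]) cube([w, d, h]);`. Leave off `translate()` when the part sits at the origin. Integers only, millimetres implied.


translate([268, 468, 0]) cube([517, 238, 15]);
translate([268, 468, 15]) cube([517, 15, 358]);
translate([268, 691, 15]) cube([517, 15, 358]);
translate([268, 483, 15]) cube([15, 208, 358]);
translate([770, 483, 15]) cube([15, 208, 358]);


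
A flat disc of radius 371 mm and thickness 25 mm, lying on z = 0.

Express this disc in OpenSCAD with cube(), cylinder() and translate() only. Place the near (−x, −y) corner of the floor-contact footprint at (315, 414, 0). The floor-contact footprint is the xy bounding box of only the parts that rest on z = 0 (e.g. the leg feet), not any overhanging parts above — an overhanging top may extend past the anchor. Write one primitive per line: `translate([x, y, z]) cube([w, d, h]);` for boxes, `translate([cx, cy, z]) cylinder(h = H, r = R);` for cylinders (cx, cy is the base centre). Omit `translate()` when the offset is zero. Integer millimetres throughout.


translate([686, 785, 0]) cylinder(h = 25, r = 371);


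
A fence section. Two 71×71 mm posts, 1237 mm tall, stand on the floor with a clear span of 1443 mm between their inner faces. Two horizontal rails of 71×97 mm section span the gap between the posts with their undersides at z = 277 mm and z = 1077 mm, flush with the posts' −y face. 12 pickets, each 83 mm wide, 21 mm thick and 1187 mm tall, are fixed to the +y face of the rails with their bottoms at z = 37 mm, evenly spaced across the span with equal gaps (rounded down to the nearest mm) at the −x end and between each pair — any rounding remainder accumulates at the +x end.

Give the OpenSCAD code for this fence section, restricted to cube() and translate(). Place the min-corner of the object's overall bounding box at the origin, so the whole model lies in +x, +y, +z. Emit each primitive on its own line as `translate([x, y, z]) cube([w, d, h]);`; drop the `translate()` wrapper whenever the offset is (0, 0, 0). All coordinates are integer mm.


cube([71, 71, 1237]);
translate([1514, 0, 0]) cube([71, 71, 1237]);
translate([71, 0, 277]) cube([1443, 71, 97]);
translate([71, 0, 1077]) cube([1443, 71, 97]);
translate([105, 71, 37]) cube([83, 21, 1187]);
translate([222, 71, 37]) cube([83, 21, 1187]);
translate([339, 71, 37]) cube([83, 21, 1187]);
translate([456, 71, 37]) cube([83, 21, 1187]);
translate([573, 71, 37]) cube([83, 21, 1187]);
translate([690, 71, 37]) cube([83, 21, 1187]);
translate([807, 71, 37]) cube([83, 21, 1187]);
translate([924, 71, 37]) cube([83, 21, 1187]);
translate([1041, 71, 37]) cube([83, 21, 1187]);
translate([1158, 71, 37]) cube([83, 21, 1187]);
translate([1275, 71, 37]) cube([83, 21, 1187]);
translate([1392, 71, 37]) cube([83, 21, 1187]);


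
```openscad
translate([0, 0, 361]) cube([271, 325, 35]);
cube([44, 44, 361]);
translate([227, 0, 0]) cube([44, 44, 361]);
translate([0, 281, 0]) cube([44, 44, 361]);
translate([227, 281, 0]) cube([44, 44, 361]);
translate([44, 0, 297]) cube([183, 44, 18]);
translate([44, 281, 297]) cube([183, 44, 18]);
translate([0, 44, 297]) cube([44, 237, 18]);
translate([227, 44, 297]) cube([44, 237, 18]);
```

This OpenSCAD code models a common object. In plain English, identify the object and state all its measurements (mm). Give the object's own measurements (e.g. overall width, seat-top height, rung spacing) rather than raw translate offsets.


A simple wooden stool: a rectangular seat 271 mm (x) by 325 mm (y), 35 mm thick, top face at z = 396 mm, on four square legs, each 44×44 mm in cross-section. The legs rest on z = 0, each flush with a corner of the seat. Four stretchers, 44 mm wide and 18 mm tall, connect adjacent legs with their undersides at z = 297 mm, each running between the inner faces of the legs it joins and aligned with the legs' outer faces on the other axis.


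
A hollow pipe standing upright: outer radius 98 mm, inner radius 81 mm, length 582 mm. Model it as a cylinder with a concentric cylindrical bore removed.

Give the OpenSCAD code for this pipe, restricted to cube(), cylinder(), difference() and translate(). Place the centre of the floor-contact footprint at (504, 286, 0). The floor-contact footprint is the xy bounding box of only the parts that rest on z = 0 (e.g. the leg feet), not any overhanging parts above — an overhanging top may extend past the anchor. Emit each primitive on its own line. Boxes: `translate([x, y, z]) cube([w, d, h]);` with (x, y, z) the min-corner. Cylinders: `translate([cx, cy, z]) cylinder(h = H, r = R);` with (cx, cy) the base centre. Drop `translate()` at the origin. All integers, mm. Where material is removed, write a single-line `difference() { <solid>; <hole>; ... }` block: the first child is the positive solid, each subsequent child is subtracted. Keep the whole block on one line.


difference() { translate([504, 286, 0]) cylinder(h = 582, r = 98); translate([504, 286, 0]) cylinder(h = 582, r = 81); }


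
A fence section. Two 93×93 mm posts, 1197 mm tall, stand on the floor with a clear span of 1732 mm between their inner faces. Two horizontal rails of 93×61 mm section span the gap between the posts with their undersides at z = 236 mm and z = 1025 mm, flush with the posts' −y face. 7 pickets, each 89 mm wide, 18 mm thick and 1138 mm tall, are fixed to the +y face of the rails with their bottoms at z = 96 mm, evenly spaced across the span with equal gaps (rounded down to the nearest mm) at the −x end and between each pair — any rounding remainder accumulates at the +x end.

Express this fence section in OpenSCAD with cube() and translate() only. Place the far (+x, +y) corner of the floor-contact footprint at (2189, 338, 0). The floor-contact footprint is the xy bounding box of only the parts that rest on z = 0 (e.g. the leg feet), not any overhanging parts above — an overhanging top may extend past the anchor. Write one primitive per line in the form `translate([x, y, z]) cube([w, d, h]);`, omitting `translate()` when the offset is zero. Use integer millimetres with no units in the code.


translate([271, 245, 0]) cube([93, 93, 1197]);
translate([2096, 245, 0]) cube([93, 93, 1197]);
translate([364, 245, 236]) cube([1732, 93, 61]);
translate([364, 245, 1025]) cube([1732, 93, 61]);
translate([502, 338, 96]) cube([89, 18, 1138]);
translate([729, 338, 96]) cube([89, 18, 1138]);
translate([956, 338, 96]) cube([89, 18, 1138]);
translate([1183, 338, 96]) cube([89, 18, 1138]);
translate([1410, 338, 96]) cube([89, 18, 1138]);
translate([1637, 338, 96]) cube([89, 18, 1138]);
translate([1864, 338, 96]) cube([89, 18, 1138]);


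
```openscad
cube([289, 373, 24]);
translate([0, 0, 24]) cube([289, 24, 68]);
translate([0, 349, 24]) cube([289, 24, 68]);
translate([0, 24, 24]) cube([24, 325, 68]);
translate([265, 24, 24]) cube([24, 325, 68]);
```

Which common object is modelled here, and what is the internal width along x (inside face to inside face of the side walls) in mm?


An open box. The internal width is 241 mm.

A 289×373 base slab with four walls standing on it — an open box. The base is 289 mm wide and the walls are 24 mm thick, so the internal width is 289 − 2 × 24 = 241 mm.


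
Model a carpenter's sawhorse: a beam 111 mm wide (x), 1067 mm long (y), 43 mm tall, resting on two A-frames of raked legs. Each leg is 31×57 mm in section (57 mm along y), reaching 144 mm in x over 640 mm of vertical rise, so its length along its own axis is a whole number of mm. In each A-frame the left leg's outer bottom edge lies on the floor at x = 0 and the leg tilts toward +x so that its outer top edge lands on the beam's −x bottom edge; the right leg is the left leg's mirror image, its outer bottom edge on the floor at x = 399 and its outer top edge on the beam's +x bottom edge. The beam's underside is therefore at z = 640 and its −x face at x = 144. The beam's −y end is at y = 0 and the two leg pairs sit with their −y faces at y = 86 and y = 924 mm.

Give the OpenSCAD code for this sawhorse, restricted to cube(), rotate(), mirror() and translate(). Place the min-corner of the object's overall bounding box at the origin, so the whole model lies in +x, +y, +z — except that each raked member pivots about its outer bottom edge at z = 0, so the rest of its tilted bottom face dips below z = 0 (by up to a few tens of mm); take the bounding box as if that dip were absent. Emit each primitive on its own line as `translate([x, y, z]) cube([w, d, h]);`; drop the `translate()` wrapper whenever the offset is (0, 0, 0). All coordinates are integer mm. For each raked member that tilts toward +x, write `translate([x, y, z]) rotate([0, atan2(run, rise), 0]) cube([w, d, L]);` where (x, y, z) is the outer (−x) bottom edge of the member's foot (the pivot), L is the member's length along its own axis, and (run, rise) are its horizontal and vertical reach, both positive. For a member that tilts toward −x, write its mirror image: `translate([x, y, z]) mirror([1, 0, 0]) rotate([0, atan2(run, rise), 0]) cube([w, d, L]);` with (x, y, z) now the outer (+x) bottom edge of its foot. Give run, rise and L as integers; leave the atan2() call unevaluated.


translate([144, 0, 640]) cube([111, 1067, 43]);
translate([0, 86, 0]) rotate([0, atan2(144, 640), 0]) cube([31, 57, 656]);
translate([399, 86, 0]) mirror([1, 0, 0]) rotate([0, atan2(144, 640), 0]) cube([31, 57, 656]);
translate([0, 924, 0]) rotate([0, atan2(144, 640), 0]) cube([31, 57, 656]);
translate([399, 924, 0]) mirror([1, 0, 0]) rotate([0, atan2(144, 640), 0]) cube([31, 57, 656]);


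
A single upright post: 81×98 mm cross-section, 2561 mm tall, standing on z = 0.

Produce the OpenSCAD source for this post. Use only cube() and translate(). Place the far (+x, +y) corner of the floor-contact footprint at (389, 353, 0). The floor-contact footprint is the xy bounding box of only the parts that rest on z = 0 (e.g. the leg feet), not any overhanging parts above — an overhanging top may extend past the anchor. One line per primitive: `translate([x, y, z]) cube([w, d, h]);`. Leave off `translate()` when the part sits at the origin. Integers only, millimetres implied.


translate([308, 255, 0]) cube([81, 98, 2561]);


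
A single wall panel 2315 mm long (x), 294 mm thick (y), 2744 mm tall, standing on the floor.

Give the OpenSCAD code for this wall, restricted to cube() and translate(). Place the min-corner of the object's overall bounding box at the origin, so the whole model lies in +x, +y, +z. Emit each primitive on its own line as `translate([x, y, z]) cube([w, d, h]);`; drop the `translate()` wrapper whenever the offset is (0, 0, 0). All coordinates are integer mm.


cube([2315, 294, 2744]);


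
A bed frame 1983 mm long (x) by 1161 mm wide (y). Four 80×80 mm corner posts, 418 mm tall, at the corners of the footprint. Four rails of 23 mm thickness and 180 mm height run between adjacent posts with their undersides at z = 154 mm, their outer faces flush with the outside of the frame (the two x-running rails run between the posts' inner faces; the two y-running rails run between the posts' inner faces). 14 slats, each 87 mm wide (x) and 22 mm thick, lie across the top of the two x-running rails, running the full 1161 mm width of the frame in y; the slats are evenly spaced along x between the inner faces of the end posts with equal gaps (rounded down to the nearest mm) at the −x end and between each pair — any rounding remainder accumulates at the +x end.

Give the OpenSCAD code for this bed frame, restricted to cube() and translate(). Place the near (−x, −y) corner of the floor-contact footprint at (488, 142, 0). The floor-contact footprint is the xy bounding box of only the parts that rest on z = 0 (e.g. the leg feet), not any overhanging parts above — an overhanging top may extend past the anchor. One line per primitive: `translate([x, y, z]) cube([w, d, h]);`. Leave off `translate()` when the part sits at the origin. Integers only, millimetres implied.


translate([488, 142, 0]) cube([80, 80, 418]);
translate([488, 1223, 0]) cube([80, 80, 418]);
translate([2391, 142, 0]) cube([80, 80, 418]);
translate([2391, 1223, 0]) cube([80, 80, 418]);
translate([568, 142, 154]) cube([1823, 23, 180]);
translate([568, 1280, 154]) cube([1823, 23, 180]);
translate([488, 222, 154]) cube([23, 1001, 180]);
translate([2448, 222, 154]) cube([23, 1001, 180]);
translate([608, 142, 334]) cube([87, 1161, 22]);
translate([735, 142, 334]) cube([87, 1161, 22]);
translate([862, 142, 334]) cube([87, 1161, 22]);
translate([989, 142, 334]) cube([87, 1161, 22]);
translate([1116, 142, 334]) cube([87, 1161, 22]);
translate([1243, 142, 334]) cube([87, 1161, 22]);
translate([1370, 142, 334]) cube([87, 1161, 22]);
translate([1497, 142, 334]) cube([87, 1161, 22]);
translate([1624, 142, 334]) cube([87, 1161, 22]);
translate([1751, 142, 334]) cube([87, 1161, 22]);
translate([1878, 142, 334]) cube([87, 1161, 22]);
translate([2005, 142, 334]) cube([87, 1161, 22]);
translate([2132, 142, 334]) cube([87, 1161, 22]);
translate([2259, 142, 334]) cube([87, 1161, 22]);


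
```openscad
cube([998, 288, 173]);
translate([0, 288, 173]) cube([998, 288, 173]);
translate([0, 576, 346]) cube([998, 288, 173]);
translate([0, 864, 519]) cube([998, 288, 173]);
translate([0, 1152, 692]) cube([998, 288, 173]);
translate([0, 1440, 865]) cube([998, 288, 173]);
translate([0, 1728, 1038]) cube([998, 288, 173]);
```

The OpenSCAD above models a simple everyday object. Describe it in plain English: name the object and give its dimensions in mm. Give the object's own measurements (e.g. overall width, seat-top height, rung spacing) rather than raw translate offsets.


A straight staircase of 7 solid steps. Each step is 998 mm wide (x), 288 mm deep (y, the going) and 173 mm tall (the rise). The first step rests on the floor; each subsequent step sits one going further in +y and one rise higher in +z, directly behind and above the previous step with no overlap.


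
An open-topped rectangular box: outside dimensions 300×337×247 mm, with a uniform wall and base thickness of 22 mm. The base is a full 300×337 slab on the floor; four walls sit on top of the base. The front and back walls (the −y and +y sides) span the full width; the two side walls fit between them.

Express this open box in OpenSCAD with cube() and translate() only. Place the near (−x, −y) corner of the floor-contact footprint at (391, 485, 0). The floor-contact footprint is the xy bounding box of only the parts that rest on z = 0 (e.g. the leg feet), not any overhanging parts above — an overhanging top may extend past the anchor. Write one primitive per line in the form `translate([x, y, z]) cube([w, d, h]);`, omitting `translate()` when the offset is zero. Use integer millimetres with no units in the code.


translate([391, 485, 0]) cube([300, 337, 22]);
translate([391, 485, 22]) cube([300, 22, 225]);
translate([391, 800, 22]) cube([300, 22, 225]);
translate([391, 507, 22]) cube([22, 293, 225]);
translate([669, 507, 22]) cube([22, 293, 225]);


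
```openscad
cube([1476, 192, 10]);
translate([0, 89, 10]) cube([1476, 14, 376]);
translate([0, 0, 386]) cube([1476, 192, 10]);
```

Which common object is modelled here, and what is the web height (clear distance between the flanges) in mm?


An I-beam. The web height is 376 mm.

Two wide flanges with a thin centred web — an I-beam. Overall 396 mm minus two 10 mm flanges gives a web of 396 − 2·10 = 376 mm.


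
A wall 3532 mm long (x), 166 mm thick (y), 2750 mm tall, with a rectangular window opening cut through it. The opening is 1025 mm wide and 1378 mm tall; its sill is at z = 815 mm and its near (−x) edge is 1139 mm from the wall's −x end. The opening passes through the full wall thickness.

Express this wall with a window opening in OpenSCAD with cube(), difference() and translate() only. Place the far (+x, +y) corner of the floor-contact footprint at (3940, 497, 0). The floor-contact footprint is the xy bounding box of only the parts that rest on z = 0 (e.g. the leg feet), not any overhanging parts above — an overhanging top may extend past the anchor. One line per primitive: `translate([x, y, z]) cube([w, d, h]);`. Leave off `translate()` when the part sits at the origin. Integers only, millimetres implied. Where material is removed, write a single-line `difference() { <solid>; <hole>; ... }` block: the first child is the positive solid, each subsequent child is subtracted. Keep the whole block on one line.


difference() { translate([408, 331, 0]) cube([3532, 166, 2750]); translate([1547, 331, 815]) cube([1025, 166, 1378]); }


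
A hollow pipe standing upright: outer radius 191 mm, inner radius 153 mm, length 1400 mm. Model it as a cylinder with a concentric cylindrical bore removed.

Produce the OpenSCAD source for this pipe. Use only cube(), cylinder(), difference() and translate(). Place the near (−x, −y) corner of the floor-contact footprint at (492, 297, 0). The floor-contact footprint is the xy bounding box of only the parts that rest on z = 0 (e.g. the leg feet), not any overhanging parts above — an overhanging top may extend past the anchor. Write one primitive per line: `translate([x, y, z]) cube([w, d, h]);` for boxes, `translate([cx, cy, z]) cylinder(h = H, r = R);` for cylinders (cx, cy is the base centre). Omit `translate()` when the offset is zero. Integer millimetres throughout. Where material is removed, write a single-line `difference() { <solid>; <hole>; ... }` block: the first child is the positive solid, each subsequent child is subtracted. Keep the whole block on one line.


difference() { translate([683, 488, 0]) cylinder(h = 1400, r = 191); translate([683, 488, 0]) cylinder(h = 1400, r = 153); }


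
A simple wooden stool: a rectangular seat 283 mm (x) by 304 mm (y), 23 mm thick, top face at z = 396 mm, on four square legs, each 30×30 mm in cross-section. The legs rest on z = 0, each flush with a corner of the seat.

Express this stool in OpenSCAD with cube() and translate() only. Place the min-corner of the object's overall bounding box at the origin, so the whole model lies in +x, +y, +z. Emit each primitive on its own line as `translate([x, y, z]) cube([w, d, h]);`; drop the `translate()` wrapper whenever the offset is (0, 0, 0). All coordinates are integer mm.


translate([0, 0, 373]) cube([283, 304, 23]);
cube([30, 30, 373]);
translate([253, 0, 0]) cube([30, 30, 373]);
translate([0, 274, 0]) cube([30, 30, 373]);
translate([253, 274, 0]) cube([30, 30, 373]);


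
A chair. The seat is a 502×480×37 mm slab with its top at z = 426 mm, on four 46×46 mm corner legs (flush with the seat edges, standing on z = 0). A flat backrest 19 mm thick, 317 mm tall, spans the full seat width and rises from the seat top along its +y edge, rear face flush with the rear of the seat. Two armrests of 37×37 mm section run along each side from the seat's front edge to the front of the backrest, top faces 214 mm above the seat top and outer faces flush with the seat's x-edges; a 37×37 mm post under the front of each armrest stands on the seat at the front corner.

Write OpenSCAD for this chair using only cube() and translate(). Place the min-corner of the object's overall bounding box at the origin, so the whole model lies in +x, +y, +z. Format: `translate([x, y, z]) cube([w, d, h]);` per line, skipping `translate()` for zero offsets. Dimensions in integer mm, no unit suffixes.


// leg_h = 426 - 37 = 389
// arm post h = 214 - 37 = 177
translate([0, 0, 389]) cube([502, 480, 37]);
cube([46, 46, 389]);
translate([456, 0, 0]) cube([46, 46, 389]);
translate([0, 434, 0]) cube([46, 46, 389]);
translate([456, 434, 0]) cube([46, 46, 389]);
translate([0, 461, 426]) cube([502, 19, 317]);
translate([0, 0, 603]) cube([37, 461, 37]);
translate([465, 0, 603]) cube([37, 461, 37]);
translate([0, 0, 426]) cube([37, 37, 177]);
translate([465, 0, 426]) cube([37, 37, 177]);


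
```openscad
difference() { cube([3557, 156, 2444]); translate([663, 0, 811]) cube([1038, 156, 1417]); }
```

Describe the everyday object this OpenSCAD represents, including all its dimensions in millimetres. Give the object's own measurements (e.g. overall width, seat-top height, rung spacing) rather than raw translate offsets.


A wall 3557 mm long (x), 156 mm thick (y), 2444 mm tall, with a rectangular window opening cut through it. The opening is 1038 mm wide and 1417 mm tall; its sill is at z = 811 mm and its near (−x) edge is 663 mm from the wall's −x end. The opening passes through the full wall thickness.


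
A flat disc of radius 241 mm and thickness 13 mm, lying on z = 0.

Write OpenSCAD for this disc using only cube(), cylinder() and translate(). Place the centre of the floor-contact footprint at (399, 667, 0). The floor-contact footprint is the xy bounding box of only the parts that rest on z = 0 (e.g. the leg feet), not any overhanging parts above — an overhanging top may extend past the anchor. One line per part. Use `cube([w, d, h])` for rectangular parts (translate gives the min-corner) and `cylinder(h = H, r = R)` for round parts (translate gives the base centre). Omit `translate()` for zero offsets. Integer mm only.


translate([399, 667, 0]) cylinder(h = 13, r = 241);


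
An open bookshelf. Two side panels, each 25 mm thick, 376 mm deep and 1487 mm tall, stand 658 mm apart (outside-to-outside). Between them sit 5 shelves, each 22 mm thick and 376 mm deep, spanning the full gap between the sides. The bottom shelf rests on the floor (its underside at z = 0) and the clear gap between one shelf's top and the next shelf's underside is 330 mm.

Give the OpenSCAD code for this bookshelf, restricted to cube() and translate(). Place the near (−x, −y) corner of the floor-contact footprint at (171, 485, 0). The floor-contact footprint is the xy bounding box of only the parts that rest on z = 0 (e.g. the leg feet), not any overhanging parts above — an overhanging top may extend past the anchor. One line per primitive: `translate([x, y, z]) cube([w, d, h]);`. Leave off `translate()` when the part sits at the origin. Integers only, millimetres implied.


translate([171, 485, 0]) cube([25, 376, 1487]);
translate([804, 485, 0]) cube([25, 376, 1487]);
translate([196, 485, 0]) cube([608, 376, 22]);
translate([196, 485, 352]) cube([608, 376, 22]);
translate([196, 485, 704]) cube([608, 376, 22]);
translate([196, 485, 1056]) cube([608, 376, 22]);
translate([196, 485, 1408]) cube([608, 376, 22]);


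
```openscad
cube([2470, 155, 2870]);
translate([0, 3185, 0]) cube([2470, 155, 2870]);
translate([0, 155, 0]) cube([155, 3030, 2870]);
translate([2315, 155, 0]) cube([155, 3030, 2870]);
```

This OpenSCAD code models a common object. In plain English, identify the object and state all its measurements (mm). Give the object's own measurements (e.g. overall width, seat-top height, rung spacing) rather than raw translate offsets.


The wall frame of a small rectangular building: four walls, each 2870 mm tall and 155 mm thick, enclosing a footprint 2470 mm (x) by 3340 mm (y) outside-to-outside, with no floor or roof. The front and back walls (the −y and +y sides) span the full width; the two side walls fit between them.


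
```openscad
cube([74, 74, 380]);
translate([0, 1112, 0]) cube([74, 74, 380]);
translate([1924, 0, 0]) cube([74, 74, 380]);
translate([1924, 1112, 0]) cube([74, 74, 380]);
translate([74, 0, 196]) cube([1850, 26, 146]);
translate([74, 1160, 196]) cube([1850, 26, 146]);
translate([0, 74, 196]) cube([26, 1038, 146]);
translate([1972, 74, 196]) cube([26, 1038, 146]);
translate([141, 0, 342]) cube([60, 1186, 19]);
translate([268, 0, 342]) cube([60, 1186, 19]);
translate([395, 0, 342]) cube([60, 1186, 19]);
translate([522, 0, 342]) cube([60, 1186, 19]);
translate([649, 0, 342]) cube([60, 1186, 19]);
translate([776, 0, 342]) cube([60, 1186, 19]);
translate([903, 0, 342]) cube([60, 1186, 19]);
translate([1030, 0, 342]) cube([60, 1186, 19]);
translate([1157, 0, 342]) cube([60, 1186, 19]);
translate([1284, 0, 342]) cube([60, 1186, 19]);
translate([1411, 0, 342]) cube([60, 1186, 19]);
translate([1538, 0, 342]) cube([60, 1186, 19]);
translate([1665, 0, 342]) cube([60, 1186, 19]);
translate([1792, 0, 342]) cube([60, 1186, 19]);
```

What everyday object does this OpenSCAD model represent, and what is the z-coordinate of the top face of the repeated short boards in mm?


A bed frame. The slat-top height is 361 mm.

Four posts, four rails, and a row of slats — a bed frame. Slats sit on the rails at z = 196 + 146 = 342; with slat thickness 19, the top is 361 mm.
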